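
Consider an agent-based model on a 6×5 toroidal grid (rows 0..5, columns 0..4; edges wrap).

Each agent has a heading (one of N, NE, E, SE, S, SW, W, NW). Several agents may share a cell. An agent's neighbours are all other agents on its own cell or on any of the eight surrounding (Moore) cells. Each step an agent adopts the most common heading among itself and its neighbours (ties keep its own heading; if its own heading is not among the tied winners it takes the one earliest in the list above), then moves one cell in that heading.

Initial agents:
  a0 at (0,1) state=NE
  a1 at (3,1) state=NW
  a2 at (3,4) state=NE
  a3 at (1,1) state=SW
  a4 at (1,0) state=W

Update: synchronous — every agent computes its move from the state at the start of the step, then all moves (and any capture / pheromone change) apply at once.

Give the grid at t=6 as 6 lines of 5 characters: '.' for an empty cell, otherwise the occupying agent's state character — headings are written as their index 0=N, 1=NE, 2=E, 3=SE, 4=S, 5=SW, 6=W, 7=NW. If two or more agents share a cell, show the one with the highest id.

t=1: a0@(5,2):NE a1@(2,0):NW a2@(2,0):NE a3@(2,0):SW a4@(1,4):W
t=2: a0@(4,3):NE a1@(1,4):NW a2@(1,1):NE a3@(3,4):SW a4@(1,3):W
t=3: a0@(3,4):NE a1@(0,3):NW a2@(0,2):NE a3@(4,3):SW a4@(1,2):W
t=4: a0@(2,0):NE a1@(5,2):NW a2@(5,3):NE a3@(5,2):SW a4@(1,1):W
t=5: a0@(1,1):NE a1@(4,1):NW a2@(4,4):NE a3@(0,1):SW a4@(1,0):W
t=6: a0@(0,2):NE a1@(3,0):NW a2@(3,0):NE a3@(1,0):SW a4@(1,4):W

..1..
5...6
.....
1....
.....
.....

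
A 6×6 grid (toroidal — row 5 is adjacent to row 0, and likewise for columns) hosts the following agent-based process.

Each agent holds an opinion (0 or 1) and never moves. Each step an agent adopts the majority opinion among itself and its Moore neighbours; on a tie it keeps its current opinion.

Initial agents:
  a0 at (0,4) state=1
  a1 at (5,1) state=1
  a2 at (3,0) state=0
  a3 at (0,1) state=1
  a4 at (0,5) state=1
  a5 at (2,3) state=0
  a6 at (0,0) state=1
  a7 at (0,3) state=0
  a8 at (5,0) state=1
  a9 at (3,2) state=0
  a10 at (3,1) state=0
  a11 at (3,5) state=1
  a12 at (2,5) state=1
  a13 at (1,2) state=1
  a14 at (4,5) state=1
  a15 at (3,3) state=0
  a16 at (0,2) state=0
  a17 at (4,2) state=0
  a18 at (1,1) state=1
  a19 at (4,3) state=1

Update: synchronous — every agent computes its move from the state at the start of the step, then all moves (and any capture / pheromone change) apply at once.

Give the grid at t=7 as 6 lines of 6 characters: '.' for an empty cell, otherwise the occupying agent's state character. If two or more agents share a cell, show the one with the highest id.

t=1: a0@(0,4):1 a1@(5,1):1 a2@(3,0):1 a3@(0,1):1 a4@(0,5):1 a5@(2,3):0 a6@(0,0):1 a7@(0,3):0 a8@(5,0):1 a9@(3,2):0 a10@(3,1):0 a11@(3,5):1 a12@(2,5):1 a13@(1,2):1 a14@(4,5):1 a15@(3,3):0 a16@(0,2):1 a17@(4,2):0 a18@(1,1):1 a19@(4,3):0
t=2: a0@(0,4):1 a1@(5,1):1 a2@(3,0):1 a3@(0,1):1 a4@(0,5):1 a5@(2,3):0 a6@(0,0):1 a7@(0,3):1 a8@(5,0):1 a9@(3,2):0 a10@(3,1):0 a11@(3,5):1 a12@(2,5):1 a13@(1,2):1 a14@(4,5):1 a15@(3,3):0 a16@(0,2):1 a17@(4,2):0 a18@(1,1):1 a19@(4,3):0
t=3: (unchanged — steady state)

111111
.11...
...0.1
1000.1
..00.1
11....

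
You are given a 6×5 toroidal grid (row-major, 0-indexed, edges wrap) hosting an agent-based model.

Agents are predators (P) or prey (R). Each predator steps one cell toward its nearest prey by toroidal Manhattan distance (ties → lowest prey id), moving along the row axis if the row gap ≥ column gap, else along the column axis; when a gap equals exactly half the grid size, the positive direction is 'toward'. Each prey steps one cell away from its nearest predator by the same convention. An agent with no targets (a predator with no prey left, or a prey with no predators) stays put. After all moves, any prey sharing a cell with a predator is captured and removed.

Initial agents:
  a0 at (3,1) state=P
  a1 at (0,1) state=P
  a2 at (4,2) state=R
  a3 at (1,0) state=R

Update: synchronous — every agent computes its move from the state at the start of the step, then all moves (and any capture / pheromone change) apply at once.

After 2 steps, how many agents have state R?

t=1: a0@(4,1):P a1@(1,1):P a2@(5,2):R a3@(2,0):R
t=2: a0@(5,1):P a1@(2,1):P a2@(0,2):R a3@(3,0):R

2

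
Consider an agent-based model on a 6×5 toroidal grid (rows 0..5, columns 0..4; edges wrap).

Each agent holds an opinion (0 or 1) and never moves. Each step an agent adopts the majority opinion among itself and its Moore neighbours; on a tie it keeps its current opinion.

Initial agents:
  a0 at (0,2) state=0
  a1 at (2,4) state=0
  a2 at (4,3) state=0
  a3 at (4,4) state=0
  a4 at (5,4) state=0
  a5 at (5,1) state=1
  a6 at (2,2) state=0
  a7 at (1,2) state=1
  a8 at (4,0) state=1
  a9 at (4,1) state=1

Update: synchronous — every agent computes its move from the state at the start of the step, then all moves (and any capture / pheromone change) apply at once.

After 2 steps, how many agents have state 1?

4

t=1: a0@(0,2):1 a1@(2,4):0 a2@(4,3):0 a3@(4,4):0 a4@(5,4):0 a5@(5,1):1 a6@(2,2):0 a7@(1,2):0 a8@(4,0):1 a9@(4,1):1
t=2: (unchanged — steady state)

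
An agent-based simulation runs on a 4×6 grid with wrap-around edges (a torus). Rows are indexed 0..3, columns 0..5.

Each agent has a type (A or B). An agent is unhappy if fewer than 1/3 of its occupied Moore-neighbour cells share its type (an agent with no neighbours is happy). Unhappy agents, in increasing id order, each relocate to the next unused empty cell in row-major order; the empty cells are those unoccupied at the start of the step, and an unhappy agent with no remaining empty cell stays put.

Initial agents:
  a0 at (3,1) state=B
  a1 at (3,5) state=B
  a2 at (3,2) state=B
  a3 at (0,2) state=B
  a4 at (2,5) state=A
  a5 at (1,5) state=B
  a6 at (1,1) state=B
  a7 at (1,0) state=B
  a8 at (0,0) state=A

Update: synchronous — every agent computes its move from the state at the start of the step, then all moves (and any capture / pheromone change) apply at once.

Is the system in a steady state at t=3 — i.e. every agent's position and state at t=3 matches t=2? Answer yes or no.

yes

t=1: a0@(3,1):B a1@(0,1):B a2@(3,2):B a3@(0,2):B a4@(0,3):A a5@(1,5):B a6@(1,1):B a7@(1,0):B a8@(0,4):A
t=2: (unchanged — steady state)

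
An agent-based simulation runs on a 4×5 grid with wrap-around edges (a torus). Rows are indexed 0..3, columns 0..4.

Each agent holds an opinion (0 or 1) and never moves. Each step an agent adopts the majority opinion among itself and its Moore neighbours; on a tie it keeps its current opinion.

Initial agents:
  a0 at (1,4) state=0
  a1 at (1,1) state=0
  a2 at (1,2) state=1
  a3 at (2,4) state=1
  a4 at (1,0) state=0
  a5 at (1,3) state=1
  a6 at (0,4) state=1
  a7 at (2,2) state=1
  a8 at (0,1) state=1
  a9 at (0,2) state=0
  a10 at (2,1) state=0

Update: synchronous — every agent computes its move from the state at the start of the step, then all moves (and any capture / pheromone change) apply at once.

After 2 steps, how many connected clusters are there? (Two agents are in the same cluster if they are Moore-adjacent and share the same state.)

2

t=1: a0@(1,4):1 a1@(1,1):0 a2@(1,2):1 a3@(2,4):1 a4@(1,0):0 a5@(1,3):1 a6@(0,4):1 a7@(2,2):1 a8@(0,1):0 a9@(0,2):1 a10@(2,1):0
t=2: (unchanged — steady state)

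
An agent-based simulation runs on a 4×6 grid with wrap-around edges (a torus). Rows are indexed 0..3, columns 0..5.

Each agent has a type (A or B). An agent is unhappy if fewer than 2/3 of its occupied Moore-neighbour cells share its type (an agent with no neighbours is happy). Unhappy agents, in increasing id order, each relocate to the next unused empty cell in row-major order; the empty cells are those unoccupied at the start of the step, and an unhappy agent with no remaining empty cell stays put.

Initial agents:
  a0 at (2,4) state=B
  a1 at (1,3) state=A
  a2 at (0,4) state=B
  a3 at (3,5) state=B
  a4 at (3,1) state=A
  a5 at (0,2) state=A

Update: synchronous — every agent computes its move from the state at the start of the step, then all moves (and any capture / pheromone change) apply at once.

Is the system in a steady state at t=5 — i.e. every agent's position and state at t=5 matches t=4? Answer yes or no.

yes

t=1: a0@(0,0):B a1@(0,1):A a2@(0,3):B a3@(3,5):B a4@(3,1):A a5@(0,2):A
t=2: a0@(0,4):B a1@(0,1):A a2@(0,5):B a3@(3,5):B a4@(3,1):A a5@(0,2):A
t=3: (unchanged — steady state)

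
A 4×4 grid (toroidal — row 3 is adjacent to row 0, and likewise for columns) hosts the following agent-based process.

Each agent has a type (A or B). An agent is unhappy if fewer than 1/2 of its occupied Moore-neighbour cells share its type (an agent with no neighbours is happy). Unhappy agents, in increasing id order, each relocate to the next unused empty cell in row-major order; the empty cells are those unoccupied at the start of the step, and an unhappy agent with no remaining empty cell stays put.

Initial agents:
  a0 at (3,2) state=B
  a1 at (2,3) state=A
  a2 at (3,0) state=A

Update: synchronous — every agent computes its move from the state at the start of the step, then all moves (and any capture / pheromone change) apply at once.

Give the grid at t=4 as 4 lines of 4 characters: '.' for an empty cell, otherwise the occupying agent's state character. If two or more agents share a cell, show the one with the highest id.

t=1: a0@(0,0):B a1@(2,3):A a2@(3,0):A
t=2: a0@(0,1):B a1@(2,3):A a2@(3,0):A
t=3: a0@(0,0):B a1@(2,3):A a2@(3,0):A
t=4: a0@(0,1):B a1@(2,3):A a2@(3,0):A

.B..
....
...A
A...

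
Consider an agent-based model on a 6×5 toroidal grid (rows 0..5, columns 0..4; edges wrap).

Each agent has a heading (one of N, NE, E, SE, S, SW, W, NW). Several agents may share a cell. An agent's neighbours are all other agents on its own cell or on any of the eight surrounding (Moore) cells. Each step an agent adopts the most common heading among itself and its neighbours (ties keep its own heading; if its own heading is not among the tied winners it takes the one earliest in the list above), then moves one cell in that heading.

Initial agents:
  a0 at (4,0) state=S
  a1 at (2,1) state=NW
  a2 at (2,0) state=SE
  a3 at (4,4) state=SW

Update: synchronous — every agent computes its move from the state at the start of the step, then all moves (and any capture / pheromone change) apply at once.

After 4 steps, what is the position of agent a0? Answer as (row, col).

t=1: a0@(5,0):S a1@(1,0):NW a2@(3,1):SE a3@(5,3):SW
t=2: a0@(0,0):S a1@(0,4):NW a2@(4,2):SE a3@(0,2):SW
t=3: a0@(1,0):S a1@(5,3):NW a2@(5,3):SE a3@(1,1):SW
t=4: a0@(2,0):S a1@(4,2):NW a2@(0,4):SE a3@(2,0):SW

(2, 0)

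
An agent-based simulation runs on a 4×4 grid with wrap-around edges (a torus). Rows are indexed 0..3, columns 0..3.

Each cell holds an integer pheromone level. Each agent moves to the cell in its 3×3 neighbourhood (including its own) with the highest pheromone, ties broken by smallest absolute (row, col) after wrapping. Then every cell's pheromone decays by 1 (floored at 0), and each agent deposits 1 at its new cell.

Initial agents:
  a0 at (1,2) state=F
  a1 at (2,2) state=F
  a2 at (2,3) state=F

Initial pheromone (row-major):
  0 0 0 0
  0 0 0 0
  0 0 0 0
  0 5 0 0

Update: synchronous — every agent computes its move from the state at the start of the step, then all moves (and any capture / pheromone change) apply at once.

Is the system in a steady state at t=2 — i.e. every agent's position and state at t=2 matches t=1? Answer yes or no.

t=1: a0@(0,1) a1@(3,1) a2@(1,0) | pheromone: 0 1 0 0 / 1 0 0 0 / 0 0 0 0 / 0 5 0 0
t=2: a0@(3,1) a1@(3,1) a2@(0,1) | pheromone: 0 1 0 0 / 0 0 0 0 / 0 0 0 0 / 0 6 0 0

no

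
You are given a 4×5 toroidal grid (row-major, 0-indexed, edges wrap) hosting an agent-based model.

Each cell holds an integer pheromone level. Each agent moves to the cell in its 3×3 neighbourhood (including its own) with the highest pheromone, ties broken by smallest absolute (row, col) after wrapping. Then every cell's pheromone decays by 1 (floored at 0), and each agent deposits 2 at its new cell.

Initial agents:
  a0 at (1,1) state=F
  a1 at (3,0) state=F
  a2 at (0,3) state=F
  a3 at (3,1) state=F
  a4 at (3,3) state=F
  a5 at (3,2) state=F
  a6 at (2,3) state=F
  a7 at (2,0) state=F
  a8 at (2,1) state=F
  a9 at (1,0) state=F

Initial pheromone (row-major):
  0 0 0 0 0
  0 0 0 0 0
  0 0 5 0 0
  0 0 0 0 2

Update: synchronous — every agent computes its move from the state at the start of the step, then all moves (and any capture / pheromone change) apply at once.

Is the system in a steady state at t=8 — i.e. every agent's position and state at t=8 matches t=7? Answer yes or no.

t=1: a0@(2,2) a1@(3,4) a2@(3,4) a3@(2,2) a4@(2,2) a5@(2,2) a6@(2,2) a7@(3,4) a8@(2,2) a9@(0,0) | pheromone: 2 0 0 0 0 / 0 0 0 0 0 / 0 0 16 0 0 / 0 0 0 0 7
t=2: a0@(2,2) a1@(3,4) a2@(3,4) a3@(2,2) a4@(2,2) a5@(2,2) a6@(2,2) a7@(3,4) a8@(2,2) a9@(3,4) | pheromone: 1 0 0 0 0 / 0 0 0 0 0 / 0 0 27 0 0 / 0 0 0 0 14
t=3: a0@(2,2) a1@(3,4) a2@(3,4) a3@(2,2) a4@(2,2) a5@(2,2) a6@(2,2) a7@(3,4) a8@(2,2) a9@(3,4) | pheromone: 0 0 0 0 0 / 0 0 0 0 0 / 0 0 38 0 0 / 0 0 0 0 21
t=4: a0@(2,2) a1@(3,4) a2@(3,4) a3@(2,2) a4@(2,2) a5@(2,2) a6@(2,2) a7@(3,4) a8@(2,2) a9@(3,4) | pheromone: 0 0 0 0 0 / 0 0 0 0 0 / 0 0 49 0 0 / 0 0 0 0 28
t=5: a0@(2,2) a1@(3,4) a2@(3,4) a3@(2,2) a4@(2,2) a5@(2,2) a6@(2,2) a7@(3,4) a8@(2,2) a9@(3,4) | pheromone: 0 0 0 0 0 / 0 0 0 0 0 / 0 0 60 0 0 / 0 0 0 0 35
t=6: a0@(2,2) a1@(3,4) a2@(3,4) a3@(2,2) a4@(2,2) a5@(2,2) a6@(2,2) a7@(3,4) a8@(2,2) a9@(3,4) | pheromone: 0 0 0 0 0 / 0 0 0 0 0 / 0 0 71 0 0 / 0 0 0 0 42
t=7: a0@(2,2) a1@(3,4) a2@(3,4) a3@(2,2) a4@(2,2) a5@(2,2) a6@(2,2) a7@(3,4) a8@(2,2) a9@(3,4) | pheromone: 0 0 0 0 0 / 0 0 0 0 0 / 0 0 82 0 0 / 0 0 0 0 49
t=8: a0@(2,2) a1@(3,4) a2@(3,4) a3@(2,2) a4@(2,2) a5@(2,2) a6@(2,2) a7@(3,4) a8@(2,2) a9@(3,4) | pheromone: 0 0 0 0 0 / 0 0 0 0 0 / 0 0 93 0 0 / 0 0 0 0 56

yes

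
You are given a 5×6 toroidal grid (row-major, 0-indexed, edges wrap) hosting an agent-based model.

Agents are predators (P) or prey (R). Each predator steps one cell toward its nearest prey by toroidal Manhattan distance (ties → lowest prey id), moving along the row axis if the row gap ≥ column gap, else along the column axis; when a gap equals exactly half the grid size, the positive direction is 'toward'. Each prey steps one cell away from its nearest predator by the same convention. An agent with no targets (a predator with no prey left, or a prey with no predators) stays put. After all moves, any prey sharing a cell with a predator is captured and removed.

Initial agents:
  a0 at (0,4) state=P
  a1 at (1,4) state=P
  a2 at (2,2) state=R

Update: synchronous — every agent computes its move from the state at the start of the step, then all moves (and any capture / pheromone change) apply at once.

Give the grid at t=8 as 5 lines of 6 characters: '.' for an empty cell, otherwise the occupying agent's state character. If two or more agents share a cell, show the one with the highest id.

t=1: a0@(1,4):P a1@(1,3):P a2@(2,1):R
t=2: a0@(1,5):P a1@(1,2):P a2@(2,0):R
t=3: a0@(2,5):P a1@(1,1):P a2@(3,0):R
t=4: a0@(3,5):P a1@(2,1):P a2@(4,0):R
t=5: a0@(4,5):P a1@(3,1):P a2@(0,0):R
t=6: a0@(0,5):P a1@(4,1):P a2@(1,0):R
t=7: a0@(1,5):P a1@(0,1):P a2@(2,0):R
t=8: a0@(2,5):P a1@(1,1):P a2@(3,0):R

......
.P....
.....P
R.....
......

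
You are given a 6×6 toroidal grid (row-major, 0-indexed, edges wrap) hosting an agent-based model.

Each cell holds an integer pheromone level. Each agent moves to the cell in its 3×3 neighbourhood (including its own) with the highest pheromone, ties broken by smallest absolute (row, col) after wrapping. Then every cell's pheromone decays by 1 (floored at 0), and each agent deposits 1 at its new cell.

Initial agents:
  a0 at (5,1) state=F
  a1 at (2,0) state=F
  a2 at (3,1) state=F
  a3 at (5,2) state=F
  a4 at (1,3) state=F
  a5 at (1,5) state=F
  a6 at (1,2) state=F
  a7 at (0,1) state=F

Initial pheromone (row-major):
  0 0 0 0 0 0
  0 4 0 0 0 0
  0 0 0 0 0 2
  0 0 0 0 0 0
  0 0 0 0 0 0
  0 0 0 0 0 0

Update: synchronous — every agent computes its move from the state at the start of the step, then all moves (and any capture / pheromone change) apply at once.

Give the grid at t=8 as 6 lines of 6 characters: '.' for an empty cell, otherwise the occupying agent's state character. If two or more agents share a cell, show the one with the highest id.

......
.F....
.....F
......
......
......

t=1: a0@(0,0) a1@(1,1) a2@(2,0) a3@(0,1) a4@(0,2) a5@(2,5) a6@(1,1) a7@(1,1) | pheromone: 1 1 1 0 0 0 / 0 6 0 0 0 0 / 1 0 0 0 0 2 / 0 0 0 0 0 0 / 0 0 0 0 0 0 / 0 0 0 0 0 0
t=2: a0@(1,1) a1@(1,1) a2@(1,1) a3@(1,1) a4@(1,1) a5@(2,5) a6@(1,1) a7@(1,1) | pheromone: 0 0 0 0 0 0 / 0 12 0 0 0 0 / 0 0 0 0 0 2 / 0 0 0 0 0 0 / 0 0 0 0 0 0 / 0 0 0 0 0 0
t=3: a0@(1,1) a1@(1,1) a2@(1,1) a3@(1,1) a4@(1,1) a5@(2,5) a6@(1,1) a7@(1,1) | pheromone: 0 0 0 0 0 0 / 0 18 0 0 0 0 / 0 0 0 0 0 2 / 0 0 0 0 0 0 / 0 0 0 0 0 0 / 0 0 0 0 0 0
t=4: a0@(1,1) a1@(1,1) a2@(1,1) a3@(1,1) a4@(1,1) a5@(2,5) a6@(1,1) a7@(1,1) | pheromone: 0 0 0 0 0 0 / 0 24 0 0 0 0 / 0 0 0 0 0 2 / 0 0 0 0 0 0 / 0 0 0 0 0 0 / 0 0 0 0 0 0
t=5: a0@(1,1) a1@(1,1) a2@(1,1) a3@(1,1) a4@(1,1) a5@(2,5) a6@(1,1) a7@(1,1) | pheromone: 0 0 0 0 0 0 / 0 30 0 0 0 0 / 0 0 0 0 0 2 / 0 0 0 0 0 0 / 0 0 0 0 0 0 / 0 0 0 0 0 0
t=6: a0@(1,1) a1@(1,1) a2@(1,1) a3@(1,1) a4@(1,1) a5@(2,5) a6@(1,1) a7@(1,1) | pheromone: 0 0 0 0 0 0 / 0 36 0 0 0 0 / 0 0 0 0 0 2 / 0 0 0 0 0 0 / 0 0 0 0 0 0 / 0 0 0 0 0 0
t=7: a0@(1,1) a1@(1,1) a2@(1,1) a3@(1,1) a4@(1,1) a5@(2,5) a6@(1,1) a7@(1,1) | pheromone: 0 0 0 0 0 0 / 0 42 0 0 0 0 / 0 0 0 0 0 2 / 0 0 0 0 0 0 / 0 0 0 0 0 0 / 0 0 0 0 0 0
t=8: a0@(1,1) a1@(1,1) a2@(1,1) a3@(1,1) a4@(1,1) a5@(2,5) a6@(1,1) a7@(1,1) | pheromone: 0 0 0 0 0 0 / 0 48 0 0 0 0 / 0 0 0 0 0 2 / 0 0 0 0 0 0 / 0 0 0 0 0 0 / 0 0 0 0 0 0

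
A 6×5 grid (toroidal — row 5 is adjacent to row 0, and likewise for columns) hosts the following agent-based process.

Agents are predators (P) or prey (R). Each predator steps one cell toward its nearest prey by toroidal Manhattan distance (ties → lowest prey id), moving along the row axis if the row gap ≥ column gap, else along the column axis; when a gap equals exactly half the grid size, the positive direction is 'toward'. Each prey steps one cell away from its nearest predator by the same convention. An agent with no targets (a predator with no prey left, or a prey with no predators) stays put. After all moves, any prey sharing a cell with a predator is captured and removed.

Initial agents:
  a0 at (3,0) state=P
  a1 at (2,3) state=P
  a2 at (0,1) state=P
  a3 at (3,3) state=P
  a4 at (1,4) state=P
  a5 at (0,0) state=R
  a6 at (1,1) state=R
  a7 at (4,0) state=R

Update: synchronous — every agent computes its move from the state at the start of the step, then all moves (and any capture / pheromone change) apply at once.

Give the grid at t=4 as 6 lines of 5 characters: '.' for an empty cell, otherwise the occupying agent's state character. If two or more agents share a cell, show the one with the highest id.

t=1: a0@(4,0):P a1@(2,2):P a2@(0,0):P a3@(3,4):P a4@(0,4):P a6@(2,1):R a7@(5,0):R
t=2: a0@(5,0):P a1@(2,1):P a2@(5,0):P a3@(3,0):P a4@(5,4):P a6@(2,0):R a7@(0,0):R
t=3: a0@(0,0):P a1@(2,0):P a2@(0,0):P a3@(2,0):P a4@(0,4):P a6@(2,4):R a7@(1,0):R
t=4: a0@(1,0):P a1@(2,4):P a2@(1,0):P a3@(2,4):P a4@(1,4):P a6@(2,3):R a7@(2,0):R

.....
P...P
R..RP
.....
.....
.....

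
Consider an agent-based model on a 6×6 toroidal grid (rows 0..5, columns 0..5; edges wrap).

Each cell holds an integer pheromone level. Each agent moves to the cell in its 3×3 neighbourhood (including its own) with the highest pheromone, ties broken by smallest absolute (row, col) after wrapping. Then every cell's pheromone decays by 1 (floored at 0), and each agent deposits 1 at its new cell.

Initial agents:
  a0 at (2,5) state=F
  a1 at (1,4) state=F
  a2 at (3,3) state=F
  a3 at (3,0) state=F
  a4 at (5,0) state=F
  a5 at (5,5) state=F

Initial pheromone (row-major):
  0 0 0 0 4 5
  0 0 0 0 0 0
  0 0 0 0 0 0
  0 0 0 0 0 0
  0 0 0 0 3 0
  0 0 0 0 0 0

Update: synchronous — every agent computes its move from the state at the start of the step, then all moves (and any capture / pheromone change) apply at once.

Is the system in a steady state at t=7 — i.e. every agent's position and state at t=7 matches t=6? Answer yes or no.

yes

t=1: a0@(1,0) a1@(0,5) a2@(4,4) a3@(2,0) a4@(0,5) a5@(0,5) | pheromone: 0 0 0 0 3 7 / 1 0 0 0 0 0 / 1 0 0 0 0 0 / 0 0 0 0 0 0 / 0 0 0 0 3 0 / 0 0 0 0 0 0
t=2: a0@(0,5) a1@(0,5) a2@(4,4) a3@(1,0) a4@(0,5) a5@(0,5) | pheromone: 0 0 0 0 2 10 / 1 0 0 0 0 0 / 0 0 0 0 0 0 / 0 0 0 0 0 0 / 0 0 0 0 3 0 / 0 0 0 0 0 0
t=3: a0@(0,5) a1@(0,5) a2@(4,4) a3@(0,5) a4@(0,5) a5@(0,5) | pheromone: 0 0 0 0 1 14 / 0 0 0 0 0 0 / 0 0 0 0 0 0 / 0 0 0 0 0 0 / 0 0 0 0 3 0 / 0 0 0 0 0 0
t=4: a0@(0,5) a1@(0,5) a2@(4,4) a3@(0,5) a4@(0,5) a5@(0,5) | pheromone: 0 0 0 0 0 18 / 0 0 0 0 0 0 / 0 0 0 0 0 0 / 0 0 0 0 0 0 / 0 0 0 0 3 0 / 0 0 0 0 0 0
t=5: a0@(0,5) a1@(0,5) a2@(4,4) a3@(0,5) a4@(0,5) a5@(0,5) | pheromone: 0 0 0 0 0 22 / 0 0 0 0 0 0 / 0 0 0 0 0 0 / 0 0 0 0 0 0 / 0 0 0 0 3 0 / 0 0 0 0 0 0
t=6: a0@(0,5) a1@(0,5) a2@(4,4) a3@(0,5) a4@(0,5) a5@(0,5) | pheromone: 0 0 0 0 0 26 / 0 0 0 0 0 0 / 0 0 0 0 0 0 / 0 0 0 0 0 0 / 0 0 0 0 3 0 / 0 0 0 0 0 0
t=7: a0@(0,5) a1@(0,5) a2@(4,4) a3@(0,5) a4@(0,5) a5@(0,5) | pheromone: 0 0 0 0 0 30 / 0 0 0 0 0 0 / 0 0 0 0 0 0 / 0 0 0 0 0 0 / 0 0 0 0 3 0 / 0 0 0 0 0 0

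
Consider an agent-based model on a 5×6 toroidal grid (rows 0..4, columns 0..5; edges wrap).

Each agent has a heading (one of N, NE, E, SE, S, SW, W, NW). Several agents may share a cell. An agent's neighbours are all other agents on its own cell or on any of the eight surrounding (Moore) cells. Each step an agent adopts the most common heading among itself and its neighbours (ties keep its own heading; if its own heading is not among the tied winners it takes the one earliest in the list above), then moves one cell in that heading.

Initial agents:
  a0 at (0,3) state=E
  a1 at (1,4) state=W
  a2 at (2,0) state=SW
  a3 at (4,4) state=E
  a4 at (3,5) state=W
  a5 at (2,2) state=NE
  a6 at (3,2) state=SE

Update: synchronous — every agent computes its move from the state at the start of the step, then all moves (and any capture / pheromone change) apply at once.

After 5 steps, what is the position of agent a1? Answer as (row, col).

(1, 5)

t=1: a0@(0,4):E a1@(1,3):W a2@(3,5):SW a3@(4,5):E a4@(3,4):W a5@(1,3):NE a6@(4,3):SE
t=2: a0@(0,5):E a1@(1,2):W a2@(4,4):SW a3@(4,0):E a4@(3,3):W a5@(0,4):NE a6@(0,4):SE
t=3: a0@(0,0):E a1@(1,1):W a2@(0,3):SW a3@(4,1):E a4@(3,2):W a5@(4,5):NE a6@(1,5):SE
t=4: a0@(0,1):E a1@(1,0):W a2@(1,2):SW a3@(4,2):E a4@(3,1):W a5@(3,0):NE a6@(2,0):SE
t=5: a0@(0,2):E a1@(1,5):W a2@(2,1):SW a3@(4,3):E a4@(3,0):W a5@(2,1):NE a6@(2,5):W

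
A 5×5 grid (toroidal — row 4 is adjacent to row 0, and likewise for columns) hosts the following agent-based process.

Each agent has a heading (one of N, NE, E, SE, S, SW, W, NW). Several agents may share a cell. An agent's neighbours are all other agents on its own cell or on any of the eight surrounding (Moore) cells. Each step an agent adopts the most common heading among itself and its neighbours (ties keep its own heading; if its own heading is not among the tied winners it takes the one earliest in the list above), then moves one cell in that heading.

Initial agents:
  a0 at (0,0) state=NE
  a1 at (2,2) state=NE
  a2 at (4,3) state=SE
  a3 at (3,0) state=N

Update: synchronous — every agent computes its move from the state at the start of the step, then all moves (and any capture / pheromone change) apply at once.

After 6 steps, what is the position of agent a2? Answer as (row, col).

t=1: a0@(4,1):NE a1@(1,3):NE a2@(0,4):SE a3@(2,0):N
t=2: a0@(3,2):NE a1@(0,4):NE a2@(1,0):SE a3@(1,0):N
t=3: a0@(2,3):NE a1@(4,0):NE a2@(2,1):SE a3@(0,0):N
t=4: a0@(1,4):NE a1@(3,1):NE a2@(3,2):SE a3@(4,0):N
t=5: a0@(0,0):NE a1@(2,2):NE a2@(4,3):SE a3@(3,0):N
t=6: a0@(4,1):NE a1@(1,3):NE a2@(0,4):SE a3@(2,0):N

(0, 4)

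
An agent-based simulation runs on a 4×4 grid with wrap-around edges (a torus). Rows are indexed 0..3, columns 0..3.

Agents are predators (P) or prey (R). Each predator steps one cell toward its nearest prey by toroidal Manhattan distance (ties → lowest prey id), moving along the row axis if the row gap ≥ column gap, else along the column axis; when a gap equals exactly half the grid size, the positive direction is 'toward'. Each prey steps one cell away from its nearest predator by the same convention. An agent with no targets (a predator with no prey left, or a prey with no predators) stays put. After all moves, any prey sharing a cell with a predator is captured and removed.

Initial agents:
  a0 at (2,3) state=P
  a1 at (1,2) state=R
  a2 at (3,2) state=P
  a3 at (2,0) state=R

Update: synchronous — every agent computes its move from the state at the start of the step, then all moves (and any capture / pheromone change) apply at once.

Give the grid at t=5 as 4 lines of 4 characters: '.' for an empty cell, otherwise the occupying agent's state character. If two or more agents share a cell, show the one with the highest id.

....
....
PR..
....

t=1: a0@(2,0):P a2@(0,2):P a3@(2,1):R
t=2: a0@(2,1):P a2@(1,2):P a3@(2,2):R
t=3: a0@(2,2):P a2@(2,2):P a3@(2,3):R
t=4: a0@(2,3):P a2@(2,3):P a3@(2,0):R
t=5: a0@(2,0):P a2@(2,0):P a3@(2,1):R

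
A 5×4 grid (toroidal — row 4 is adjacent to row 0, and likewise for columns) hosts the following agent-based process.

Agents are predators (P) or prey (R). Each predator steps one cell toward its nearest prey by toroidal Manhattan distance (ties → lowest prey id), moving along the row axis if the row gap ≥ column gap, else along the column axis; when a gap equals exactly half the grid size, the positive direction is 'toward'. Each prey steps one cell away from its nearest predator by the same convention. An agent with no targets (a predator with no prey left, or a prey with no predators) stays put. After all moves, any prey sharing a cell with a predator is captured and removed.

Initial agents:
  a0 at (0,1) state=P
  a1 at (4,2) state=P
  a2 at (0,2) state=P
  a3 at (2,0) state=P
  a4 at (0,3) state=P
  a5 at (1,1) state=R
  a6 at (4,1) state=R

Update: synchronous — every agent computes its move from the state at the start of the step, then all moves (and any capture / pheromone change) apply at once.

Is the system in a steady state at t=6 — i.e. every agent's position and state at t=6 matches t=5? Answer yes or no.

yes

t=1: a0@(1,1):P a1@(4,1):P a2@(1,2):P a3@(1,0):P a4@(0,0):P a5@(2,1):R a6@(3,1):R
t=2: a0@(2,1):P a1@(3,1):P a2@(2,2):P a3@(2,0):P a4@(1,0):P
t=3: (unchanged — steady state)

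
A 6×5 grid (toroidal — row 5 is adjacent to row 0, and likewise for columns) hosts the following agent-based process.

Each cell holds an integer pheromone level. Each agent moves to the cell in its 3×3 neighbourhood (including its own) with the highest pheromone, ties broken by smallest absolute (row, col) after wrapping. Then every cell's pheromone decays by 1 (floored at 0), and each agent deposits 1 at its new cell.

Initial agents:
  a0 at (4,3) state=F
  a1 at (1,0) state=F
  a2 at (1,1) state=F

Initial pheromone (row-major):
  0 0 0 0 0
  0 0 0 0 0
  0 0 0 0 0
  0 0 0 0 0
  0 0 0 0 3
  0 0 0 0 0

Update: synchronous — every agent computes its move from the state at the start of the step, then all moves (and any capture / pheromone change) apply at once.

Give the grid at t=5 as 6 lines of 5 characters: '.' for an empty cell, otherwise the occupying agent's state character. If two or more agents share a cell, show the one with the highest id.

t=1: a0@(4,4) a1@(0,0) a2@(0,0) | pheromone: 2 0 0 0 0 / 0 0 0 0 0 / 0 0 0 0 0 / 0 0 0 0 0 / 0 0 0 0 3 / 0 0 0 0 0
t=2: a0@(4,4) a1@(0,0) a2@(0,0) | pheromone: 3 0 0 0 0 / 0 0 0 0 0 / 0 0 0 0 0 / 0 0 0 0 0 / 0 0 0 0 3 / 0 0 0 0 0
t=3: a0@(4,4) a1@(0,0) a2@(0,0) | pheromone: 4 0 0 0 0 / 0 0 0 0 0 / 0 0 0 0 0 / 0 0 0 0 0 / 0 0 0 0 3 / 0 0 0 0 0
t=4: a0@(4,4) a1@(0,0) a2@(0,0) | pheromone: 5 0 0 0 0 / 0 0 0 0 0 / 0 0 0 0 0 / 0 0 0 0 0 / 0 0 0 0 3 / 0 0 0 0 0
t=5: a0@(4,4) a1@(0,0) a2@(0,0) | pheromone: 6 0 0 0 0 / 0 0 0 0 0 / 0 0 0 0 0 / 0 0 0 0 0 / 0 0 0 0 3 / 0 0 0 0 0

F....
.....
.....
.....
....F
.....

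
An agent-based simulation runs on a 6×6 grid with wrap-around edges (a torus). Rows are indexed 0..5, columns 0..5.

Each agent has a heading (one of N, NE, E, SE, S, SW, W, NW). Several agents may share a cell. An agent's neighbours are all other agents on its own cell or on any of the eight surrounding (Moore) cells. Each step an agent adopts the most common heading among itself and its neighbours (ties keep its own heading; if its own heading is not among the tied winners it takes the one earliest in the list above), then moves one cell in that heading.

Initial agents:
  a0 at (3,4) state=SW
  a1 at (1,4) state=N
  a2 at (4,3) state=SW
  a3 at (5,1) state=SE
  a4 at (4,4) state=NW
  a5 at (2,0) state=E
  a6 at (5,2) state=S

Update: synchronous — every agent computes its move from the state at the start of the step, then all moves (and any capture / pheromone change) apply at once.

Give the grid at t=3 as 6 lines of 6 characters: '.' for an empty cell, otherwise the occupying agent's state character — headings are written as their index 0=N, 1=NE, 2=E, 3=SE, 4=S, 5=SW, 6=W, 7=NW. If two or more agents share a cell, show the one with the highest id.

t=1: a0@(4,3):SW a1@(0,4):N a2@(5,2):SW a3@(0,2):SE a4@(5,3):SW a5@(2,1):E a6@(0,2):S
t=2: a0@(5,2):SW a1@(5,4):N a2@(0,1):SW a3@(1,1):SW a4@(0,2):SW a5@(2,2):E a6@(1,1):SW
t=3: a0@(0,1):SW a1@(4,4):N a2@(1,0):SW a3@(2,0):SW a4@(1,1):SW a5@(3,1):SW a6@(2,0):SW

.5....
55....
5.....
.5....
....0.
......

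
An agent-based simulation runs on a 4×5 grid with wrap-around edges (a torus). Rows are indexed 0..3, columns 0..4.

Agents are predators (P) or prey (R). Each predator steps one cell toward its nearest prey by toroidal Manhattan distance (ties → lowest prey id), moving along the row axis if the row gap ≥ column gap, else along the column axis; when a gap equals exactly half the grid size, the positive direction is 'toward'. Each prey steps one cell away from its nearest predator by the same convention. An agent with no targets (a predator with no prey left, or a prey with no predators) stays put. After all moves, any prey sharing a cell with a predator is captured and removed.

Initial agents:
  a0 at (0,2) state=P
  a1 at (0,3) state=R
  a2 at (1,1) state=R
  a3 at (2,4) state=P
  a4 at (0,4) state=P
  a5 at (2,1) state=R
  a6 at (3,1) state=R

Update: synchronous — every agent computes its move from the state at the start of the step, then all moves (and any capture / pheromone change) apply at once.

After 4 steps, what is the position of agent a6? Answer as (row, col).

(2, 4)

t=1: a0@(0,3):P a1@(0,4):R a2@(2,1):R a3@(2,0):P a4@(0,3):P a5@(2,2):R a6@(2,1):R
t=2: a0@(0,4):P a1@(0,0):R a2@(2,2):R a3@(2,1):P a4@(0,4):P a5@(2,3):R a6@(2,2):R
t=3: a0@(0,0):P a1@(0,1):R a2@(2,3):R a3@(2,2):P a4@(0,0):P a5@(2,4):R a6@(2,3):R
t=4: a0@(0,1):P a1@(0,2):R a2@(2,4):R a3@(2,3):P a4@(0,1):P a5@(2,0):R a6@(2,4):R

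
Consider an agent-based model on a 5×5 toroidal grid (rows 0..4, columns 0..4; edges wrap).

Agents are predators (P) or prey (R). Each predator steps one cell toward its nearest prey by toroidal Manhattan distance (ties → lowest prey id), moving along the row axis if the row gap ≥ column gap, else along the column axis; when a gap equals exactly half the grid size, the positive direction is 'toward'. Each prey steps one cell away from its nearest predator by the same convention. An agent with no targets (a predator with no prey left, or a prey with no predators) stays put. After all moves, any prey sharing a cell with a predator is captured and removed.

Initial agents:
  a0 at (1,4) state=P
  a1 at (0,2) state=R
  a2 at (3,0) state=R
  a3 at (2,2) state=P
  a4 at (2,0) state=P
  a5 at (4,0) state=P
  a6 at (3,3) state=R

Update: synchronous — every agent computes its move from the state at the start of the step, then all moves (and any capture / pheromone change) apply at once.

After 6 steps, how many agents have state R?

t=1: a0@(1,3):P a1@(4,2):R a2@(4,0):R a3@(1,2):P a4@(3,0):P a5@(3,0):P a6@(4,3):R
t=2: a0@(0,3):P a1@(3,2):R a2@(0,0):R a3@(0,2):P a4@(4,0):P a5@(4,0):P a6@(3,3):R
t=3: a0@(0,4):P a1@(2,2):R a2@(1,0):R a3@(4,2):P a4@(0,0):P a5@(0,0):P a6@(2,3):R
t=4: a0@(1,4):P a1@(1,2):R a2@(2,0):R a3@(3,2):P a4@(1,0):P a5@(1,0):P a6@(3,3):R
t=5: a0@(1,3):P a1@(1,1):R a2@(3,0):R a3@(3,3):P a4@(2,0):P a5@(2,0):P a6@(3,4):R
t=6: a0@(1,2):P a1@(1,0):R a2@(4,0):R a3@(3,4):P a4@(3,0):P a5@(3,0):P

2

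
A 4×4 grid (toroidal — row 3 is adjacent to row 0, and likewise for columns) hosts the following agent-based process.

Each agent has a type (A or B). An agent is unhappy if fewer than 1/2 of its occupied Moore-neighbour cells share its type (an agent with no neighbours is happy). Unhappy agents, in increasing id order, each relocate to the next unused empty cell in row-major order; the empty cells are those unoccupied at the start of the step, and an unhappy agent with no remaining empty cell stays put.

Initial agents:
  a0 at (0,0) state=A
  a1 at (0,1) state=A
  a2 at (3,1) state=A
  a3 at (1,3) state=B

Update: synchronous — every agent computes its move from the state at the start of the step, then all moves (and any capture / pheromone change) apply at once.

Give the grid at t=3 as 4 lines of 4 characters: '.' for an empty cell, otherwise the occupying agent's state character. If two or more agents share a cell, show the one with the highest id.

t=1: a0@(0,0):A a1@(0,1):A a2@(3,1):A a3@(0,2):B
t=2: a0@(0,0):A a1@(0,1):A a2@(3,1):A a3@(0,3):B
t=3: a0@(0,0):A a1@(0,1):A a2@(3,1):A a3@(0,2):B

AAB.
....
....
.A..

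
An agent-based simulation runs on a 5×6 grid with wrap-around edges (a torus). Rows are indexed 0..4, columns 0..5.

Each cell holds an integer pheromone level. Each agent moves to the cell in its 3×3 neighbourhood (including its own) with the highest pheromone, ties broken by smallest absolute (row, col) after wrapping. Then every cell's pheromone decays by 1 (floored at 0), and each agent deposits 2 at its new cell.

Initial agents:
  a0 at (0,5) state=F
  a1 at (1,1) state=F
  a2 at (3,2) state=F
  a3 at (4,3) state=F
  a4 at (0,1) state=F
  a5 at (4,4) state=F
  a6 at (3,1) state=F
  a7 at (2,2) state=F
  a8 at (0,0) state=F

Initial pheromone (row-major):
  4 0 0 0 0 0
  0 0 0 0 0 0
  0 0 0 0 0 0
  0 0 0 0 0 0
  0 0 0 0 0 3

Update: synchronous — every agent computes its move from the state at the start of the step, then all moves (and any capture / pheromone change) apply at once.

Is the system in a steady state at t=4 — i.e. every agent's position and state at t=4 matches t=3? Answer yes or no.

t=1: a0@(0,0) a1@(0,0) a2@(2,1) a3@(0,2) a4@(0,0) a5@(4,5) a6@(2,0) a7@(1,1) a8@(0,0) | pheromone: 11 0 2 0 0 0 / 0 2 0 0 0 0 / 2 2 0 0 0 0 / 0 0 0 0 0 0 / 0 0 0 0 0 4
t=2: a0@(0,0) a1@(0,0) a2@(1,1) a3@(0,2) a4@(0,0) a5@(0,0) a6@(1,1) a7@(0,0) a8@(0,0) | pheromone: 22 0 3 0 0 0 / 0 5 0 0 0 0 / 1 1 0 0 0 0 / 0 0 0 0 0 0 / 0 0 0 0 0 3
t=3: a0@(0,0) a1@(0,0) a2@(0,0) a3@(1,1) a4@(0,0) a5@(0,0) a6@(0,0) a7@(0,0) a8@(0,0) | pheromone: 37 0 2 0 0 0 / 0 6 0 0 0 0 / 0 0 0 0 0 0 / 0 0 0 0 0 0 / 0 0 0 0 0 2
t=4: a0@(0,0) a1@(0,0) a2@(0,0) a3@(0,0) a4@(0,0) a5@(0,0) a6@(0,0) a7@(0,0) a8@(0,0) | pheromone: 54 0 1 0 0 0 / 0 5 0 0 0 0 / 0 0 0 0 0 0 / 0 0 0 0 0 0 / 0 0 0 0 0 1

no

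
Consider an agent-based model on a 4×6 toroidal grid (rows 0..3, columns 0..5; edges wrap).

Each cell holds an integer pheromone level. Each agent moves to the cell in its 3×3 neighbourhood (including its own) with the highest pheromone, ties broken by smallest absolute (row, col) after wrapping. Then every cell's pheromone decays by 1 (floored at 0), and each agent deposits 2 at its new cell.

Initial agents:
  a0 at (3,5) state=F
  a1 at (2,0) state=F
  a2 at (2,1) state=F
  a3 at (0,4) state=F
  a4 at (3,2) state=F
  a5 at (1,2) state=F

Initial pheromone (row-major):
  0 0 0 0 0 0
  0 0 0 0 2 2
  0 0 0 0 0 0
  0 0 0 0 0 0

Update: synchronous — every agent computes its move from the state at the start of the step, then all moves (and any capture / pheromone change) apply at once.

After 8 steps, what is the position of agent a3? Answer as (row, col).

t=1: a0@(0,0) a1@(1,5) a2@(1,0) a3@(1,4) a4@(0,1) a5@(0,1) | pheromone: 2 4 0 0 0 0 / 2 0 0 0 3 3 / 0 0 0 0 0 0 / 0 0 0 0 0 0
t=2: a0@(0,1) a1@(1,4) a2@(0,1) a3@(1,4) a4@(0,1) a5@(0,1) | pheromone: 1 11 0 0 0 0 / 1 0 0 0 6 2 / 0 0 0 0 0 0 / 0 0 0 0 0 0
t=3: a0@(0,1) a1@(1,4) a2@(0,1) a3@(1,4) a4@(0,1) a5@(0,1) | pheromone: 0 18 0 0 0 0 / 0 0 0 0 9 1 / 0 0 0 0 0 0 / 0 0 0 0 0 0
t=4: a0@(0,1) a1@(1,4) a2@(0,1) a3@(1,4) a4@(0,1) a5@(0,1) | pheromone: 0 25 0 0 0 0 / 0 0 0 0 12 0 / 0 0 0 0 0 0 / 0 0 0 0 0 0
t=5: a0@(0,1) a1@(1,4) a2@(0,1) a3@(1,4) a4@(0,1) a5@(0,1) | pheromone: 0 32 0 0 0 0 / 0 0 0 0 15 0 / 0 0 0 0 0 0 / 0 0 0 0 0 0
t=6: a0@(0,1) a1@(1,4) a2@(0,1) a3@(1,4) a4@(0,1) a5@(0,1) | pheromone: 0 39 0 0 0 0 / 0 0 0 0 18 0 / 0 0 0 0 0 0 / 0 0 0 0 0 0
t=7: a0@(0,1) a1@(1,4) a2@(0,1) a3@(1,4) a4@(0,1) a5@(0,1) | pheromone: 0 46 0 0 0 0 / 0 0 0 0 21 0 / 0 0 0 0 0 0 / 0 0 0 0 0 0
t=8: a0@(0,1) a1@(1,4) a2@(0,1) a3@(1,4) a4@(0,1) a5@(0,1) | pheromone: 0 53 0 0 0 0 / 0 0 0 0 24 0 / 0 0 0 0 0 0 / 0 0 0 0 0 0

(1, 4)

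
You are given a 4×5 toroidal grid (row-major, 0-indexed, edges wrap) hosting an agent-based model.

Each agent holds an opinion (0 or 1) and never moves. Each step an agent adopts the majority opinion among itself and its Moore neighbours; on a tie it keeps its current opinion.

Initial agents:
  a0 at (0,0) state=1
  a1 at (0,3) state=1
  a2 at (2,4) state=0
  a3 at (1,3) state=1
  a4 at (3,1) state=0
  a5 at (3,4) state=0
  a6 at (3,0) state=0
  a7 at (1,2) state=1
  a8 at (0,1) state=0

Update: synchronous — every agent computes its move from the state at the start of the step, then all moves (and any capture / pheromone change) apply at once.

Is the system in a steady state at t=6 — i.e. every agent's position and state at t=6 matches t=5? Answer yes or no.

t=1: a0@(0,0):0 a1@(0,3):1 a2@(2,4):0 a3@(1,3):1 a4@(3,1):0 a5@(3,4):0 a6@(3,0):0 a7@(1,2):1 a8@(0,1):0
t=2: (unchanged — steady state)

yes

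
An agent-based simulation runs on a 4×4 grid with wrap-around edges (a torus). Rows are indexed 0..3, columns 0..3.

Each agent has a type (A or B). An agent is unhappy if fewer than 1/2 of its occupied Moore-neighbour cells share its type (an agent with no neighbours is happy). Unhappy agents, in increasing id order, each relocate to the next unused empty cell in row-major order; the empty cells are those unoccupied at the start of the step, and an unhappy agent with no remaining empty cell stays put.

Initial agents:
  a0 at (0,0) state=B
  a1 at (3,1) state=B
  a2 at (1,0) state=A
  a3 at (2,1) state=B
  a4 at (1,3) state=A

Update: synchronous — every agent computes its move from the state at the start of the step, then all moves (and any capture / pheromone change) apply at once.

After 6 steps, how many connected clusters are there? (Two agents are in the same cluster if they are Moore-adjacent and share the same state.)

2

t=1: a0@(0,1):B a1@(3,1):B a2@(0,2):A a3@(2,1):B a4@(1,3):A
t=2: a0@(0,1):B a1@(3,1):B a2@(0,0):A a3@(2,1):B a4@(1,3):A
t=3: a0@(0,1):B a1@(3,1):B a2@(0,2):A a3@(2,1):B a4@(1,3):A
t=4: a0@(0,1):B a1@(3,1):B a2@(0,0):A a3@(2,1):B a4@(1,3):A
t=5: a0@(0,1):B a1@(3,1):B a2@(0,2):A a3@(2,1):B a4@(1,3):A
t=6: a0@(0,1):B a1@(3,1):B a2@(0,0):A a3@(2,1):B a4@(1,3):A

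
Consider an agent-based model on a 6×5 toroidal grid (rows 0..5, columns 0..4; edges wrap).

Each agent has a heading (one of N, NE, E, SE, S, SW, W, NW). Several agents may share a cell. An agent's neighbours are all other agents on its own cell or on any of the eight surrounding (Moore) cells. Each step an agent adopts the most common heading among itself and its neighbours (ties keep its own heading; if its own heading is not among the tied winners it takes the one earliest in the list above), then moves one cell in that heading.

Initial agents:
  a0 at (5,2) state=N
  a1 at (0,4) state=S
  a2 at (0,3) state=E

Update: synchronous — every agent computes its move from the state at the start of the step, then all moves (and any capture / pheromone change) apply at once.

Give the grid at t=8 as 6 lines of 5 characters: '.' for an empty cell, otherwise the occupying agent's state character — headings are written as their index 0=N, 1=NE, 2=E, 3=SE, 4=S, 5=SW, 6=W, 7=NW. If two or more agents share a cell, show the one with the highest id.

t=1: a0@(4,2):N a1@(1,4):S a2@(0,4):E
t=2: a0@(3,2):N a1@(2,4):S a2@(0,0):E
t=3: a0@(2,2):N a1@(3,4):S a2@(0,1):E
t=4: a0@(1,2):N a1@(4,4):S a2@(0,2):E
t=5: a0@(0,2):N a1@(5,4):S a2@(0,3):E
t=6: a0@(5,2):N a1@(0,4):S a2@(0,4):E
t=7: a0@(4,2):N a1@(1,4):S a2@(0,0):E
t=8: a0@(3,2):N a1@(2,4):S a2@(0,1):E

.2...
.....
....4
..0..
.....
.....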